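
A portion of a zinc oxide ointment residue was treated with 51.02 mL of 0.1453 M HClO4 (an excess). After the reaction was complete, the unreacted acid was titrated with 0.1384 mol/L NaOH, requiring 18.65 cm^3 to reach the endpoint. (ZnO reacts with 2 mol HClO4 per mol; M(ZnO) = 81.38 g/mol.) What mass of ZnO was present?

0.197 g

Total n(HClO4) added = 0.1453 x 0.05102 = 0.007413 mol.
n(NaOH) used = 0.1384 x 0.01865 = 0.002581 mol, which equals the excess n(HClO4).
So n(HClO4) consumed by the sample = 0.007413 - 0.002581 = 0.004832 mol.
n(ZnO) = 0.004832 / 2 = 0.002416 mol.
mass = 0.002416 mol x 81.38 g/mol = 0.197 g.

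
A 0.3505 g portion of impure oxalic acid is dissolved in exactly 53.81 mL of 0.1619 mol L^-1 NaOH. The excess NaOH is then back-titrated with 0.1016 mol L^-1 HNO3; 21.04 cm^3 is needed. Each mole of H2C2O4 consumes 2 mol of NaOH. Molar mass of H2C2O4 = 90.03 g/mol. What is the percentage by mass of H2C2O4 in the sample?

Total n(NaOH) added = 0.1619 x 0.05381 = 0.008712 mol.
n(HNO3) used = 0.1016 x 0.02104 = 0.002138 mol, which equals the excess n(NaOH).
So n(NaOH) consumed by the sample = 0.008712 - 0.002138 = 0.006574 mol.
n(H2C2O4) = 0.006574 / 2 = 0.003287 mol.
mass H2C2O4 = 0.003287 x 90.03 = 0.2959 g, so %H2C2O4 = 0.2959/0.3505 x 100 = 84.4%.

84.4%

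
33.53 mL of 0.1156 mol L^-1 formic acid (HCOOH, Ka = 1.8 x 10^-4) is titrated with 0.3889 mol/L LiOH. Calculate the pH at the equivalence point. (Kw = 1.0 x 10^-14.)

n(HCOOH) = 0.1156 x 0.03353 = 0.003876 mol; V(LiOH) at equivalence = 0.003876/0.3889 = 0.009967 L.
At equivalence all the acid is converted to HCOO-; total volume = 0.03353 + 0.009967 = 0.04350 L, so [HCOO-] = 0.003876/0.04350 = 0.08911 M.
Kb = Kw/Ka = 1.0e-14 / 1.8 x 10^-4 = 5.56e-11.
[OH^-] = sqrt(Kb x [HCOO-]) = sqrt(5.56e-11 x 0.08911) = 2.23e-6 M.
pOH = 5.65, so pH = 14.00 - 5.65 = 8.35.

8.35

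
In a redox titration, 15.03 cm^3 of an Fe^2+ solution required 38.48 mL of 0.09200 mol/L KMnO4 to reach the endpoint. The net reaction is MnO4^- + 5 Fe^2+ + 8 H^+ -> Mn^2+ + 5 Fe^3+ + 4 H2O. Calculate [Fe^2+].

n(KMnO4) = 0.09200 x 0.03848 = 0.003540 mol.
From the balanced equation, 1 mol KMnO4 reacts with 5 mol Fe^2+, so n(Fe^2+) = 0.003540 x 5/1 = 0.01770 mol.
[Fe^2+] = 0.01770 / 0.01503 L = 1.18 M.

1.18 M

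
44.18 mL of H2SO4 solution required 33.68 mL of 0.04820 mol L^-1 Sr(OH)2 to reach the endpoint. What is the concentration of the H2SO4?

n(Sr(OH)2) delivered = 0.04820 x 0.03368 = 0.001623 mol.
For a 1:1 reaction, n(H2SO4) = 0.001623 mol.
[H2SO4] = 0.001623 mol / 0.04418 L = 0.0367 M.

0.0367 M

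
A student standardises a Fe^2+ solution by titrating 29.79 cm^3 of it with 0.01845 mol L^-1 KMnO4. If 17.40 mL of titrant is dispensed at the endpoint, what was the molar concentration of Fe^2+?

n(KMnO4) = 0.01845 x 0.01740 = 0.0003210 mol.
From the balanced equation, 1 mol KMnO4 reacts with 5 mol Fe^2+, so n(Fe^2+) = 0.0003210 x 5/1 = 0.001605 mol.
[Fe^2+] = 0.001605 / 0.02979 L = 0.0539 M.

0.0539 M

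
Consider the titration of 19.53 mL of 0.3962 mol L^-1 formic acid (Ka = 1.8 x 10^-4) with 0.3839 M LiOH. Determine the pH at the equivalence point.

n(HCOOH) = 0.3962 x 0.01953 = 0.007738 mol; V(LiOH) at equivalence = 0.007738/0.3839 = 0.02016 L.
At equivalence all the acid is converted to HCOO-; total volume = 0.01953 + 0.02016 = 0.03969 L, so [HCOO-] = 0.007738/0.03969 = 0.1950 M.
Kb = Kw/Ka = 1.0e-14 / 1.8 x 10^-4 = 5.56e-11.
[OH^-] = sqrt(Kb x [HCOO-]) = sqrt(5.56e-11 x 0.1950) = 3.29e-6 M.
pOH = 5.48, so pH = 14.00 - 5.48 = 8.52.

8.52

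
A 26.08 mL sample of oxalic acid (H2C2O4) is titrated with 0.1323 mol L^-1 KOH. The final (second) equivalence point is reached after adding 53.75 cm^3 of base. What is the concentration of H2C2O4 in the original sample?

n(KOH) = 0.1323 x 0.05375 = 0.007111 mol.
At the final (second) equivalence point, 2 mol OH^- react per mol H2C2O4, so n(H2C2O4) = 0.007111 / 2 = 0.003556 mol.
[H2C2O4] = 0.003556 / 0.02608 L = 0.136 M.

0.136 M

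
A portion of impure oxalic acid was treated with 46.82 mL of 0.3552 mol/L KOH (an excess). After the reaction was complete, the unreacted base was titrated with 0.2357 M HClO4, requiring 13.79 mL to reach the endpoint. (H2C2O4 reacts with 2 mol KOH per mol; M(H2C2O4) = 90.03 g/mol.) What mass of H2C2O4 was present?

0.602 g

Total n(KOH) added = 0.3552 x 0.04682 = 0.01663 mol.
n(HClO4) used = 0.2357 x 0.01379 = 0.003250 mol, which equals the excess n(KOH).
So n(KOH) consumed by the sample = 0.01663 - 0.003250 = 0.01338 mol.
n(H2C2O4) = 0.01338 / 2 = 0.006690 mol.
mass = 0.006690 mol x 90.03 g/mol = 0.602 g.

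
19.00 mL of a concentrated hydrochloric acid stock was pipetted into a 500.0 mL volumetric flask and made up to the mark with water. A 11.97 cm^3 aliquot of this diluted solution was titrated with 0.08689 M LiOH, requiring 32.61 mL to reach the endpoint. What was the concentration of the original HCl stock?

6.23 M

n(LiOH) = 0.08689 x 0.03261 = 0.002833 mol.
n(HCl) in the aliquot = 0.002833 mol.
[diluted HCl] = 0.002833 / 0.01197 = 0.2367 M.
Dilution factor = 500.0/19.00 = 26.32, so [stock] = 0.2367 x 26.32 = 6.23 M.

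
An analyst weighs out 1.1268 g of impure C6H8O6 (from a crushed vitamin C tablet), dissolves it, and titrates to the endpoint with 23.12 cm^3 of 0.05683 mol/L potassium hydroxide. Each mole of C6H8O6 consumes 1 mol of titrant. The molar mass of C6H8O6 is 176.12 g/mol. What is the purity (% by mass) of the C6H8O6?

20.5%

n(KOH) = 0.05683 x 0.02312 = 0.001314 mol.
n(C6H8O6) = 0.001314 / 1 = 0.001314 mol.
mass of C6H8O6 = 0.001314 x 176.12 = 0.2314 g.
% purity = 0.2314 / 1.1268 x 100 = 20.5%.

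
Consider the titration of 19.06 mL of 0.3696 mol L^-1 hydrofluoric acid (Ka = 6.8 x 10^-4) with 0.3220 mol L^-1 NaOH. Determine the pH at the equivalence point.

8.20

n(HF) = 0.3696 x 0.01906 = 0.007045 mol; V(NaOH) at equivalence = 0.007045/0.3220 = 0.02188 L.
At equivalence all the acid is converted to F-; total volume = 0.01906 + 0.02188 = 0.04094 L, so [F-] = 0.007045/0.04094 = 0.1721 M.
Kb = Kw/Ka = 1.0e-14 / 6.8 x 10^-4 = 1.47e-11.
[OH^-] = sqrt(Kb x [F-]) = sqrt(1.47e-11 x 0.1721) = 1.59e-6 M.
pOH = 5.80, so pH = 14.00 - 5.80 = 8.20.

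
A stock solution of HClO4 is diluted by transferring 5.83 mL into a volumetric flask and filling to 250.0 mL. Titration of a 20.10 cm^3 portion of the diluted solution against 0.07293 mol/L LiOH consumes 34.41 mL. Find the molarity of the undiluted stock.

5.35 M

n(LiOH) = 0.07293 x 0.03441 = 0.002510 mol.
n(HClO4) in the aliquot = 0.002510 mol.
[diluted HClO4] = 0.002510 / 0.02010 = 0.1249 M.
Dilution factor = 250.0/5.830 = 42.88, so [stock] = 0.1249 x 42.88 = 5.35 M.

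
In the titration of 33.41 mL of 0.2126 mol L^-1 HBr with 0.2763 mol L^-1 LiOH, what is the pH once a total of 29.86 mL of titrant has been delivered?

n(acid) = 0.2126 x 0.03341 = 0.007103 mol; n(LiOH) added = 0.2763 x 0.02986 = 0.008250 mol.
Base is in excess by 0.008250 - 0.007103 = 0.001147 mol in a total volume of 0.06327 L.
[OH^-] = 0.001147/0.06327 = 0.01813 M, so pOH = 1.74 and pH = 14.00 - 1.74 = 12.26.

12.26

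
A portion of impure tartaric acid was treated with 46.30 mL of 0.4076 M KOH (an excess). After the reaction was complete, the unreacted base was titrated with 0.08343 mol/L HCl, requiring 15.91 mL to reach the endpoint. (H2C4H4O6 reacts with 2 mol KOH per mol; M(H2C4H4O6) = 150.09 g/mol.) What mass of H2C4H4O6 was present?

1.32 g

Total n(KOH) added = 0.4076 x 0.04630 = 0.01887 mol.
n(HCl) used = 0.08343 x 0.01591 = 0.001327 mol, which equals the excess n(KOH).
So n(KOH) consumed by the sample = 0.01887 - 0.001327 = 0.01754 mol.
n(H2C4H4O6) = 0.01754 / 2 = 0.008772 mol.
mass = 0.008772 mol x 150.09 g/mol = 1.32 g.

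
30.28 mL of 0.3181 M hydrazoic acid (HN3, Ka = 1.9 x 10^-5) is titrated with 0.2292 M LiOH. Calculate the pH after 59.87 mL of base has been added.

12.66

n(acid) = 0.3181 x 0.03028 = 0.009632 mol; n(LiOH) added = 0.2292 x 0.05987 = 0.01372 mol.
Base is in excess by 0.01372 - 0.009632 = 0.004090 mol in a total volume of 0.09015 L.
[OH^-] = 0.004090/0.09015 = 0.04537 M, so pOH = 1.34 and pH = 14.00 - 1.34 = 12.66.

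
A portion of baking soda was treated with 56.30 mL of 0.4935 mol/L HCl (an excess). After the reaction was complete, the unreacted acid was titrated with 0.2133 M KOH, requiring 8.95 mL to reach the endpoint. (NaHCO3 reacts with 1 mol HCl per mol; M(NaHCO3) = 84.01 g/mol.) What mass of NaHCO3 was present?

Total n(HCl) added = 0.4935 x 0.05630 = 0.02778 mol.
n(KOH) used = 0.2133 x 0.008950 = 0.001909 mol, which equals the excess n(HCl).
So n(HCl) consumed by the sample = 0.02778 - 0.001909 = 0.02588 mol.
n(NaHCO3) = 0.02588 / 1 = 0.02588 mol.
mass = 0.02588 mol x 84.01 g/mol = 2.17 g.

2.17 g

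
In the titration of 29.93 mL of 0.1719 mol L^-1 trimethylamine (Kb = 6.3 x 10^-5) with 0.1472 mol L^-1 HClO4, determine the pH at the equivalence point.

n((CH3)3N) = 0.1719 x 0.02993 = 0.005145 mol; V(HClO4) at equivalence = 0.005145/0.1472 = 0.03495 L.
At equivalence the base is fully converted to (CH3)3NH+; total volume = 0.06488 L, so [(CH3)3NH+] = 0.005145/0.06488 = 0.07930 M.
Ka((CH3)3NH+) = Kw/Kb = 1.0e-14 / 6.3 x 10^-5 = 1.59e-10.
[H^+] = sqrt(Ka x [(CH3)3NH+]) = sqrt(1.59e-10 x 0.07930) = 3.55e-6 M.
pH = -log(3.55e-6) = 5.45.

5.45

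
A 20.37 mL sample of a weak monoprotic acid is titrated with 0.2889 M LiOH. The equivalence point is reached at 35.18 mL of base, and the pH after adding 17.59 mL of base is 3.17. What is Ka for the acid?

17.59 mL is half of the equivalence volume, so this is the half-equivalence point where [HA] = [A^-].
At half-equivalence pH = pKa, so pKa = 3.17.
Ka = 10^(-3.17) = 6.8 x 10^-4.

6.8 x 10^-4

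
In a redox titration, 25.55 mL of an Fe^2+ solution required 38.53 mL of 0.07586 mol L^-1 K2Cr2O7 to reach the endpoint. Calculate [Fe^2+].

0.686 M

n(K2Cr2O7) = 0.07586 x 0.03853 = 0.002923 mol.
From the balanced equation, 1 mol K2Cr2O7 reacts with 6 mol Fe^2+, so n(Fe^2+) = 0.002923 x 6/1 = 0.01754 mol.
[Fe^2+] = 0.01754 / 0.02555 L = 0.686 M.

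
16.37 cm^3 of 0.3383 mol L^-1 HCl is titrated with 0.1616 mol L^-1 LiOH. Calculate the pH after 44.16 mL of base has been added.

n(acid) = 0.3383 x 0.01637 = 0.005538 mol; n(LiOH) added = 0.1616 x 0.04416 = 0.007136 mol.
Base is in excess by 0.007136 - 0.005538 = 0.001598 mol in a total volume of 0.06053 L.
[OH^-] = 0.001598/0.06053 = 0.02640 M, so pOH = 1.58 and pH = 14.00 - 1.58 = 12.42.

12.42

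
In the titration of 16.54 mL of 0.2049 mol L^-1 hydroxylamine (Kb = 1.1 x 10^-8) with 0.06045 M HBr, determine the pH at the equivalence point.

3.69

n(NH2OH) = 0.2049 x 0.01654 = 0.003389 mol; V(HBr) at equivalence = 0.003389/0.06045 = 0.05606 L.
At equivalence the base is fully converted to NH3OH+; total volume = 0.07260 L, so [NH3OH+] = 0.003389/0.07260 = 0.04668 M.
Ka(NH3OH+) = Kw/Kb = 1.0e-14 / 1.1 x 10^-8 = 9.09e-7.
[H^+] = sqrt(Ka x [NH3OH+]) = sqrt(9.09e-7 x 0.04668) = 0.000206 M.
pH = -log(0.000206) = 3.69.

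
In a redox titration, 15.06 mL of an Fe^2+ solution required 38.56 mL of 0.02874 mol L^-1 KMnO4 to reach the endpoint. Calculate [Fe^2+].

n(KMnO4) = 0.02874 x 0.03856 = 0.001108 mol.
From the balanced equation, 1 mol KMnO4 reacts with 5 mol Fe^2+, so n(Fe^2+) = 0.001108 x 5/1 = 0.005541 mol.
[Fe^2+] = 0.005541 / 0.01506 L = 0.368 M.

0.368 M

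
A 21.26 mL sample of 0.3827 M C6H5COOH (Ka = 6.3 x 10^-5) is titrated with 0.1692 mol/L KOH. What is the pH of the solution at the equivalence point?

n(C6H5COOH) = 0.3827 x 0.02126 = 0.008136 mol; V(KOH) at equivalence = 0.008136/0.1692 = 0.04809 L.
At equivalence all the acid is converted to C6H5COO-; total volume = 0.02126 + 0.04809 = 0.06935 L, so [C6H5COO-] = 0.008136/0.06935 = 0.1173 M.
Kb = Kw/Ka = 1.0e-14 / 6.3 x 10^-5 = 1.59e-10.
[OH^-] = sqrt(Kb x [C6H5COO-]) = sqrt(1.59e-10 x 0.1173) = 4.32e-6 M.
pOH = 5.36, so pH = 14.00 - 5.36 = 8.64.

8.64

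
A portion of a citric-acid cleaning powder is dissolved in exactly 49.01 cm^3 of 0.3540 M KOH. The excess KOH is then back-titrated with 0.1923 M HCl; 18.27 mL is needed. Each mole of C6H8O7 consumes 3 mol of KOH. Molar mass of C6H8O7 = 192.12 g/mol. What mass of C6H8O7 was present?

0.886 g

Total n(KOH) added = 0.3540 x 0.04901 = 0.01735 mol.
n(HCl) used = 0.1923 x 0.01827 = 0.003513 mol, which equals the excess n(KOH).
So n(KOH) consumed by the sample = 0.01735 - 0.003513 = 0.01384 mol.
n(C6H8O7) = 0.01384 / 3 = 0.004612 mol.
mass = 0.004612 mol x 192.12 g/mol = 0.886 g.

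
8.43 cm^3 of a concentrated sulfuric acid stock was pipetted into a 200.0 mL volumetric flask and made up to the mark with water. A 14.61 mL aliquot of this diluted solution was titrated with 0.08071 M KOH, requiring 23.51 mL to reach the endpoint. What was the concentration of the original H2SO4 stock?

1.54 M

n(KOH) = 0.08071 x 0.02351 = 0.001897 mol.
n(H2SO4) in the aliquot = 0.001897 x 1/2 = 0.0009487 mol.
[diluted H2SO4] = 0.0009487 / 0.01461 = 0.06494 M.
Dilution factor = 200.0/8.430 = 23.72, so [stock] = 0.06494 x 23.72 = 1.54 M.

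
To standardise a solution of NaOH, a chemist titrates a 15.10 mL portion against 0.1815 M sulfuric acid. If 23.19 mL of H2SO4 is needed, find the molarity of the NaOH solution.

0.557 M

n(H2SO4) delivered = 0.1815 x 0.02319 = 0.004209 mol.
The reaction is 2 NaOH + 1 H2SO4, so n(NaOH) = 0.004209 x 2/1 = 0.008418 mol.
[NaOH] = 0.008418 mol / 0.01510 L = 0.557 M.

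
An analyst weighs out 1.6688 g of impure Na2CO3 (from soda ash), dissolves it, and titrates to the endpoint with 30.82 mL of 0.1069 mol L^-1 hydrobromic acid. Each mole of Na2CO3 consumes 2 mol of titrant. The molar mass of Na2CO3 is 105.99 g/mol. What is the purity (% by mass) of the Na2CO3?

10.5%

n(HBr) = 0.1069 x 0.03082 = 0.003295 mol.
n(Na2CO3) = 0.003295 / 2 = 0.001647 mol.
mass of Na2CO3 = 0.001647 x 105.99 = 0.1746 g.
% purity = 0.1746 / 1.6688 x 100 = 10.5%.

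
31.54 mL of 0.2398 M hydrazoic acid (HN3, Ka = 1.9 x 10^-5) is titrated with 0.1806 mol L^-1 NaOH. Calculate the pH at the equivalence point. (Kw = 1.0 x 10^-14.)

8.87

n(HN3) = 0.2398 x 0.03154 = 0.007563 mol; V(NaOH) at equivalence = 0.007563/0.1806 = 0.04188 L.
At equivalence all the acid is converted to N3-; total volume = 0.03154 + 0.04188 = 0.07342 L, so [N3-] = 0.007563/0.07342 = 0.1030 M.
Kb = Kw/Ka = 1.0e-14 / 1.9 x 10^-5 = 5.26e-10.
[OH^-] = sqrt(Kb x [N3-]) = sqrt(5.26e-10 x 0.1030) = 7.36e-6 M.
pOH = 5.13, so pH = 14.00 - 5.13 = 8.87.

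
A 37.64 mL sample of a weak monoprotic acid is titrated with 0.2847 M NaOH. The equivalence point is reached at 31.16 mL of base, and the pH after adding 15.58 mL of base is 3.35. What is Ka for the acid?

4.5 x 10^-4

15.58 mL is half of the equivalence volume, so this is the half-equivalence point where [HA] = [A^-].
At half-equivalence pH = pKa, so pKa = 3.35.
Ka = 10^(-3.35) = 4.5 x 10^-4.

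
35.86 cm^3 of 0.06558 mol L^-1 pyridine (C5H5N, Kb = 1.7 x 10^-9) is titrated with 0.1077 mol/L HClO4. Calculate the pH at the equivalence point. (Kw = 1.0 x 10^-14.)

n(C5H5N) = 0.06558 x 0.03586 = 0.002352 mol; V(HClO4) at equivalence = 0.002352/0.1077 = 0.02184 L.
At equivalence the base is fully converted to C5H5NH+; total volume = 0.05770 L, so [C5H5NH+] = 0.002352/0.05770 = 0.04076 M.
Ka(C5H5NH+) = Kw/Kb = 1.0e-14 / 1.7 x 10^-9 = 5.88e-6.
[H^+] = sqrt(Ka x [C5H5NH+]) = sqrt(5.88e-6 x 0.04076) = 0.000490 M.
pH = -log(0.000490) = 3.31.

3.31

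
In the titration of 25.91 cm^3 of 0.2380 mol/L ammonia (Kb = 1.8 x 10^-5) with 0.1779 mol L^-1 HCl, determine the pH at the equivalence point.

n(NH3) = 0.2380 x 0.02591 = 0.006167 mol; V(HCl) at equivalence = 0.006167/0.1779 = 0.03466 L.
At equivalence the base is fully converted to NH4+; total volume = 0.06057 L, so [NH4+] = 0.006167/0.06057 = 0.1018 M.
Ka(NH4+) = Kw/Kb = 1.0e-14 / 1.8 x 10^-5 = 5.56e-10.
[H^+] = sqrt(Ka x [NH4+]) = sqrt(5.56e-10 x 0.1018) = 7.52e-6 M.
pH = -log(7.52e-6) = 5.12.

5.12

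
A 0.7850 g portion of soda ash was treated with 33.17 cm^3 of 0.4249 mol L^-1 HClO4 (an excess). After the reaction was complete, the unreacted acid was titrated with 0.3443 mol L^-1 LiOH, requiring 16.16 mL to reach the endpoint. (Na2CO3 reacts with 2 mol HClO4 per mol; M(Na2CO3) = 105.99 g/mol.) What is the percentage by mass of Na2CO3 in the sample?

Total n(HClO4) added = 0.4249 x 0.03317 = 0.01409 mol.
n(LiOH) used = 0.3443 x 0.01616 = 0.005564 mol, which equals the excess n(HClO4).
So n(HClO4) consumed by the sample = 0.01409 - 0.005564 = 0.008530 mol.
n(Na2CO3) = 0.008530 / 2 = 0.004265 mol.
mass Na2CO3 = 0.004265 x 105.99 = 0.4520 g, so %Na2CO3 = 0.4520/0.7850 x 100 = 57.6%.

57.6%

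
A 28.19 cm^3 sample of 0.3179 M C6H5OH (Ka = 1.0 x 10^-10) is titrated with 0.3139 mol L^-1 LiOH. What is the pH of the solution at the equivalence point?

n(C6H5OH) = 0.3179 x 0.02819 = 0.008962 mol; V(LiOH) at equivalence = 0.008962/0.3139 = 0.02855 L.
At equivalence all the acid is converted to C6H5O-; total volume = 0.02819 + 0.02855 = 0.05674 L, so [C6H5O-] = 0.008962/0.05674 = 0.1579 M.
Kb = Kw/Ka = 1.0e-14 / 1.0 x 10^-10 = 0.000100.
[OH^-] = sqrt(Kb x [C6H5O-]) = sqrt(0.000100 x 0.1579) = 0.00397 M.
pOH = 2.40, so pH = 14.00 - 2.40 = 11.60.

11.60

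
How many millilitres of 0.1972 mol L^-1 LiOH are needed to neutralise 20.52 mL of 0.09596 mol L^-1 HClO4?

n(HClO4) = 0.09596 mol/L x 0.02052 L = 0.001969 mol.
At equivalence n(LiOH) = n(HClO4) = 0.001969 mol.
V(LiOH) = 0.001969 / 0.1972 = 0.009985 L = 9.99 mL.

9.99 mL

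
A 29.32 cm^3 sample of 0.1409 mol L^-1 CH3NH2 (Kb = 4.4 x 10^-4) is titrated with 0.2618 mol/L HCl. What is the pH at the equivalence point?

n(CH3NH2) = 0.1409 x 0.02932 = 0.004131 mol; V(HCl) at equivalence = 0.004131/0.2618 = 0.01578 L.
At equivalence the base is fully converted to CH3NH3+; total volume = 0.04510 L, so [CH3NH3+] = 0.004131/0.04510 = 0.09160 M.
Ka(CH3NH3+) = Kw/Kb = 1.0e-14 / 4.4 x 10^-4 = 2.27e-11.
[H^+] = sqrt(Ka x [CH3NH3+]) = sqrt(2.27e-11 x 0.09160) = 1.44e-6 M.
pH = -log(1.44e-6) = 5.84.

5.84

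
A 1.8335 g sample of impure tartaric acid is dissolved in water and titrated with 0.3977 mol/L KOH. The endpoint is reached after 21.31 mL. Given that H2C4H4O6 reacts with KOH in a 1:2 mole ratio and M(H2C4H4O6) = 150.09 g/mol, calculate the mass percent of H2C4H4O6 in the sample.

34.7%

n(KOH) = 0.3977 x 0.02131 = 0.008475 mol.
n(H2C4H4O6) = 0.008475 / 2 = 0.004237 mol.
mass of H2C4H4O6 = 0.004237 x 150.09 = 0.6360 g.
% purity = 0.6360 / 1.8335 x 100 = 34.7%.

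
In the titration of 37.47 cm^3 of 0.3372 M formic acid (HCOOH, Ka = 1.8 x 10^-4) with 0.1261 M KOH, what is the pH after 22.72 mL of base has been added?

3.21

Initial n(HCOOH) = 0.3372 x 0.03747 = 0.01263 mol.
n(KOH) added = 0.1261 x 0.02272 = 0.002865 mol, converting that many moles of HCOOH to HCOO-.
Remaining n(HCOOH) = 0.009770 mol; n(HCOO-) = 0.002865 mol.
By Henderson-Hasselbalch, pH = pKa + log([A^-]/[HA]) = 3.74 + log(0.002865/0.009770) = 3.74 + (-0.53) = 3.21.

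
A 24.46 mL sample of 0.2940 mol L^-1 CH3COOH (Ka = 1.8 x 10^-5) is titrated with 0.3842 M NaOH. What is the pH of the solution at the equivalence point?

n(CH3COOH) = 0.2940 x 0.02446 = 0.007191 mol; V(NaOH) at equivalence = 0.007191/0.3842 = 0.01872 L.
At equivalence all the acid is converted to CH3COO-; total volume = 0.02446 + 0.01872 = 0.04318 L, so [CH3COO-] = 0.007191/0.04318 = 0.1666 M.
Kb = Kw/Ka = 1.0e-14 / 1.8 x 10^-5 = 5.56e-10.
[OH^-] = sqrt(Kb x [CH3COO-]) = sqrt(5.56e-10 x 0.1666) = 9.62e-6 M.
pOH = 5.02, so pH = 14.00 - 5.02 = 8.98.

8.98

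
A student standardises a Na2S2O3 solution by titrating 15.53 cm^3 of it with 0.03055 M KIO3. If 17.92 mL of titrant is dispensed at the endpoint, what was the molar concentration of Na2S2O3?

n(KIO3) = 0.03055 x 0.01792 = 0.0005475 mol.
From the balanced equation, 1 mol KIO3 reacts with 6 mol Na2S2O3, so n(Na2S2O3) = 0.0005475 x 6/1 = 0.003285 mol.
[Na2S2O3] = 0.003285 / 0.01553 L = 0.212 M.

0.212 M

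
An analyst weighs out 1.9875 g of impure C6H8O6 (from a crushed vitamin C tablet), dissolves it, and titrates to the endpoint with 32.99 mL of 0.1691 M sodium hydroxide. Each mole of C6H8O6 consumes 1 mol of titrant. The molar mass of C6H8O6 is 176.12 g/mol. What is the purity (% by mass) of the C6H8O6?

49.4%

n(NaOH) = 0.1691 x 0.03299 = 0.005579 mol.
n(C6H8O6) = 0.005579 / 1 = 0.005579 mol.
mass of C6H8O6 = 0.005579 x 176.12 = 0.9825 g.
% purity = 0.9825 / 1.9875 x 100 = 49.4%.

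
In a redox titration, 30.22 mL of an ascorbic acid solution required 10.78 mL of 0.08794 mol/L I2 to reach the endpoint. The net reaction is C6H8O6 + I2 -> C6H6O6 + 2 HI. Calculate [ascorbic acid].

0.0314 M

n(I2) = 0.08794 x 0.01078 = 0.0009480 mol.
From the balanced equation, 1 mol I2 reacts with 1 mol ascorbic acid, so n(ascorbic acid) = 0.0009480 x 1/1 = 0.0009480 mol.
[ascorbic acid] = 0.0009480 / 0.03022 L = 0.0314 M.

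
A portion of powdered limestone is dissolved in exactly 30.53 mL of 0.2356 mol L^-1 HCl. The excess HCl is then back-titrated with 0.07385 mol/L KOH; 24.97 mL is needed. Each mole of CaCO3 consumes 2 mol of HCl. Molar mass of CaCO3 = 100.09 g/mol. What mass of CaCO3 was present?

Total n(HCl) added = 0.2356 x 0.03053 = 0.007193 mol.
n(KOH) used = 0.07385 x 0.02497 = 0.001844 mol, which equals the excess n(HCl).
So n(HCl) consumed by the sample = 0.007193 - 0.001844 = 0.005349 mol.
n(CaCO3) = 0.005349 / 2 = 0.002674 mol.
mass = 0.002674 mol x 100.09 g/mol = 0.268 g.

0.268 g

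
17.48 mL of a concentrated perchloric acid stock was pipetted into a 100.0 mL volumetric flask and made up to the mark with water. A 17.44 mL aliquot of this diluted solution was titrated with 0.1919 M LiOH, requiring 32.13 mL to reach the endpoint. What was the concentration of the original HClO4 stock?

n(LiOH) = 0.1919 x 0.03213 = 0.006166 mol.
n(HClO4) in the aliquot = 0.006166 mol.
[diluted HClO4] = 0.006166 / 0.01744 = 0.3535 M.
Dilution factor = 100.0/17.48 = 5.721, so [stock] = 0.3535 x 5.721 = 2.02 M.

2.02 M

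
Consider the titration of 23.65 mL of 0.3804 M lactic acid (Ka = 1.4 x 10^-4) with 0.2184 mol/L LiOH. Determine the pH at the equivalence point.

n(HC3H5O3) = 0.3804 x 0.02365 = 0.008996 mol; V(LiOH) at equivalence = 0.008996/0.2184 = 0.04119 L.
At equivalence all the acid is converted to C3H5O3-; total volume = 0.02365 + 0.04119 = 0.06484 L, so [C3H5O3-] = 0.008996/0.06484 = 0.1387 M.
Kb = Kw/Ka = 1.0e-14 / 1.4 x 10^-4 = 7.14e-11.
[OH^-] = sqrt(Kb x [C3H5O3-]) = sqrt(7.14e-11 x 0.1387) = 3.15e-6 M.
pOH = 5.50, so pH = 14.00 - 5.50 = 8.50.

8.50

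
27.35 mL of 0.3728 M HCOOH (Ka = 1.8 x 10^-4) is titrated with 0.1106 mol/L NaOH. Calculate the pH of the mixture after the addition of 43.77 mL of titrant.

3.70

Initial n(HCOOH) = 0.3728 x 0.02735 = 0.01020 mol.
n(NaOH) added = 0.1106 x 0.04377 = 0.004841 mol, converting that many moles of HCOOH to HCOO-.
Remaining n(HCOOH) = 0.005355 mol; n(HCOO-) = 0.004841 mol.
By Henderson-Hasselbalch, pH = pKa + log([A^-]/[HA]) = 3.74 + log(0.004841/0.005355) = 3.74 + (-0.04) = 3.70.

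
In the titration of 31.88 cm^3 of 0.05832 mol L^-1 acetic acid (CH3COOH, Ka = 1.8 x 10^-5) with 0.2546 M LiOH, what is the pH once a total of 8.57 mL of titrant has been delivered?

11.90

n(acid) = 0.05832 x 0.03188 = 0.001859 mol; n(LiOH) added = 0.2546 x 0.008570 = 0.002182 mol.
Base is in excess by 0.002182 - 0.001859 = 0.0003227 mol in a total volume of 0.04045 L.
[OH^-] = 0.0003227/0.04045 = 0.007977 M, so pOH = 2.10 and pH = 14.00 - 2.10 = 11.90.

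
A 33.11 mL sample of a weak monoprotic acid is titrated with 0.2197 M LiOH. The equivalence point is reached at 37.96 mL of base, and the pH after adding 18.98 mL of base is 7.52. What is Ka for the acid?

18.98 mL is half of the equivalence volume, so this is the half-equivalence point where [HA] = [A^-].
At half-equivalence pH = pKa, so pKa = 7.52.
Ka = 10^(-7.52) = 3.0 x 10^-8.

3.0 x 10^-8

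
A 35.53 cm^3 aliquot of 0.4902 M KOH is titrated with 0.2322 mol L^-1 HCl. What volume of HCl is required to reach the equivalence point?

75.0 mL

n(KOH) = 0.4902 mol/L x 0.03553 L = 0.01742 mol.
At equivalence n(HCl) = n(KOH) = 0.01742 mol.
V(HCl) = 0.01742 / 0.2322 = 0.07501 L = 75.0 mL.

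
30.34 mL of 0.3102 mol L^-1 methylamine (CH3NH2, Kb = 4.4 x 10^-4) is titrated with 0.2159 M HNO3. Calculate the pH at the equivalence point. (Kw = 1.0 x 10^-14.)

n(CH3NH2) = 0.3102 x 0.03034 = 0.009411 mol; V(HNO3) at equivalence = 0.009411/0.2159 = 0.04359 L.
At equivalence the base is fully converted to CH3NH3+; total volume = 0.07393 L, so [CH3NH3+] = 0.009411/0.07393 = 0.1273 M.
Ka(CH3NH3+) = Kw/Kb = 1.0e-14 / 4.4 x 10^-4 = 2.27e-11.
[H^+] = sqrt(Ka x [CH3NH3+]) = sqrt(2.27e-11 x 0.1273) = 1.70e-6 M.
pH = -log(1.70e-6) = 5.77.

5.77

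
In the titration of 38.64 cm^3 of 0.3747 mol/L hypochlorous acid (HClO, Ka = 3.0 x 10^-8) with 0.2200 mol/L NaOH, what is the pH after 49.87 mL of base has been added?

8.02

Initial n(HClO) = 0.3747 x 0.03864 = 0.01448 mol.
n(NaOH) added = 0.2200 x 0.04987 = 0.01097 mol, converting that many moles of HClO to ClO-.
Remaining n(HClO) = 0.003507 mol; n(ClO-) = 0.01097 mol.
By Henderson-Hasselbalch, pH = pKa + log([A^-]/[HA]) = 7.52 + log(0.01097/0.003507) = 7.52 + (+0.50) = 8.02.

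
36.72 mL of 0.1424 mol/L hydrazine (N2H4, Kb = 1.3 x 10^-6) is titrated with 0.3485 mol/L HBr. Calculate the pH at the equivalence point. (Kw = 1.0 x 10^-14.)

4.55

n(N2H4) = 0.1424 x 0.03672 = 0.005229 mol; V(HBr) at equivalence = 0.005229/0.3485 = 0.01500 L.
At equivalence the base is fully converted to N2H5+; total volume = 0.05172 L, so [N2H5+] = 0.005229/0.05172 = 0.1011 M.
Ka(N2H5+) = Kw/Kb = 1.0e-14 / 1.3 x 10^-6 = 7.69e-9.
[H^+] = sqrt(Ka x [N2H5+]) = sqrt(7.69e-9 x 0.1011) = 2.79e-5 M.
pH = -log(2.79e-5) = 4.55.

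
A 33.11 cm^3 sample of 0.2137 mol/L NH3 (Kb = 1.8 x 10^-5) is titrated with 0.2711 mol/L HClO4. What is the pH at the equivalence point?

n(NH3) = 0.2137 x 0.03311 = 0.007076 mol; V(HClO4) at equivalence = 0.007076/0.2711 = 0.02610 L.
At equivalence the base is fully converted to NH4+; total volume = 0.05921 L, so [NH4+] = 0.007076/0.05921 = 0.1195 M.
Ka(NH4+) = Kw/Kb = 1.0e-14 / 1.8 x 10^-5 = 5.56e-10.
[H^+] = sqrt(Ka x [NH4+]) = sqrt(5.56e-10 x 0.1195) = 8.15e-6 M.
pH = -log(8.15e-6) = 5.09.

5.09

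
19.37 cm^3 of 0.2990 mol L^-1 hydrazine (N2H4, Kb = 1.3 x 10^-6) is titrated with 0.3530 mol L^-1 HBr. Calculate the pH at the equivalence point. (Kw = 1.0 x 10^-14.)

n(N2H4) = 0.2990 x 0.01937 = 0.005792 mol; V(HBr) at equivalence = 0.005792/0.3530 = 0.01641 L.
At equivalence the base is fully converted to N2H5+; total volume = 0.03578 L, so [N2H5+] = 0.005792/0.03578 = 0.1619 M.
Ka(N2H5+) = Kw/Kb = 1.0e-14 / 1.3 x 10^-6 = 7.69e-9.
[H^+] = sqrt(Ka x [N2H5+]) = sqrt(7.69e-9 x 0.1619) = 3.53e-5 M.
pH = -log(3.53e-5) = 4.45.

4.45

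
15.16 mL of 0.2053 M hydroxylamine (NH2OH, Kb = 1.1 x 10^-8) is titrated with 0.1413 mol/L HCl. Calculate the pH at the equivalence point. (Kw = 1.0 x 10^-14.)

3.56

n(NH2OH) = 0.2053 x 0.01516 = 0.003112 mol; V(HCl) at equivalence = 0.003112/0.1413 = 0.02203 L.
At equivalence the base is fully converted to NH3OH+; total volume = 0.03719 L, so [NH3OH+] = 0.003112/0.03719 = 0.08370 M.
Ka(NH3OH+) = Kw/Kb = 1.0e-14 / 1.1 x 10^-8 = 9.09e-7.
[H^+] = sqrt(Ka x [NH3OH+]) = sqrt(9.09e-7 x 0.08370) = 0.000276 M.
pH = -log(0.000276) = 3.56.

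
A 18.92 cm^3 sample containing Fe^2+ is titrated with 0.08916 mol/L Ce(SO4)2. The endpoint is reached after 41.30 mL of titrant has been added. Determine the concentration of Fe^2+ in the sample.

0.195 M

n(Ce(SO4)2) = 0.08916 x 0.04130 = 0.003682 mol.
From the balanced equation, 1 mol Ce(SO4)2 reacts with 1 mol Fe^2+, so n(Fe^2+) = 0.003682 x 1/1 = 0.003682 mol.
[Fe^2+] = 0.003682 / 0.01892 L = 0.195 M.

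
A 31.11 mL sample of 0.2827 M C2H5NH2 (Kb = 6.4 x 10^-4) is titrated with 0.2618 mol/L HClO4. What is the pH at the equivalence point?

5.84

n(C2H5NH2) = 0.2827 x 0.03111 = 0.008795 mol; V(HClO4) at equivalence = 0.008795/0.2618 = 0.03359 L.
At equivalence the base is fully converted to C2H5NH3+; total volume = 0.06470 L, so [C2H5NH3+] = 0.008795/0.06470 = 0.1359 M.
Ka(C2H5NH3+) = Kw/Kb = 1.0e-14 / 6.4 x 10^-4 = 1.56e-11.
[H^+] = sqrt(Ka x [C2H5NH3+]) = sqrt(1.56e-11 x 0.1359) = 1.46e-6 M.
pH = -log(1.46e-6) = 5.84.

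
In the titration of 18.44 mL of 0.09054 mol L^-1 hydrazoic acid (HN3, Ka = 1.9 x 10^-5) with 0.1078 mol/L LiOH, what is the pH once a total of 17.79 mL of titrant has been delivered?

n(acid) = 0.09054 x 0.01844 = 0.001670 mol; n(LiOH) added = 0.1078 x 0.01779 = 0.001918 mol.
Base is in excess by 0.001918 - 0.001670 = 0.0002482 mol in a total volume of 0.03623 L.
[OH^-] = 0.0002482/0.03623 = 0.006851 M, so pOH = 2.16 and pH = 14.00 - 2.16 = 11.84.

11.84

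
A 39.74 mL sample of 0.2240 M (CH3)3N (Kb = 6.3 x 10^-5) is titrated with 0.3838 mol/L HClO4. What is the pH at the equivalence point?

5.32

n((CH3)3N) = 0.2240 x 0.03974 = 0.008902 mol; V(HClO4) at equivalence = 0.008902/0.3838 = 0.02319 L.
At equivalence the base is fully converted to (CH3)3NH+; total volume = 0.06293 L, so [(CH3)3NH+] = 0.008902/0.06293 = 0.1414 M.
Ka((CH3)3NH+) = Kw/Kb = 1.0e-14 / 6.3 x 10^-5 = 1.59e-10.
[H^+] = sqrt(Ka x [(CH3)3NH+]) = sqrt(1.59e-10 x 0.1414) = 4.74e-6 M.
pH = -log(4.74e-6) = 5.32.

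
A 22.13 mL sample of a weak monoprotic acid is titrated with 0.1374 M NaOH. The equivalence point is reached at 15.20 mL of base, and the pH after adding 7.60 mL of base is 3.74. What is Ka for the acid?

7.60 mL is half of the equivalence volume, so this is the half-equivalence point where [HA] = [A^-].
At half-equivalence pH = pKa, so pKa = 3.74.
Ka = 10^(-3.74) = 1.8 x 10^-4.

1.8 x 10^-4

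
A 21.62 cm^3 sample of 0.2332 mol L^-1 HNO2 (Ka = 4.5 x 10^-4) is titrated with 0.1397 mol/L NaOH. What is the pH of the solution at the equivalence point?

8.14

n(HNO2) = 0.2332 x 0.02162 = 0.005042 mol; V(NaOH) at equivalence = 0.005042/0.1397 = 0.03609 L.
At equivalence all the acid is converted to NO2-; total volume = 0.02162 + 0.03609 = 0.05771 L, so [NO2-] = 0.005042/0.05771 = 0.08736 M.
Kb = Kw/Ka = 1.0e-14 / 4.5 x 10^-4 = 2.22e-11.
[OH^-] = sqrt(Kb x [NO2-]) = sqrt(2.22e-11 x 0.08736) = 1.39e-6 M.
pOH = 5.86, so pH = 14.00 - 5.86 = 8.14.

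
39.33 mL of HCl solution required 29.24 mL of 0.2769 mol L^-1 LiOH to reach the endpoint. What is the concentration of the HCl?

0.206 M

n(LiOH) delivered = 0.2769 x 0.02924 = 0.008097 mol.
For a 1:1 reaction, n(HCl) = 0.008097 mol.
[HCl] = 0.008097 mol / 0.03933 L = 0.206 M.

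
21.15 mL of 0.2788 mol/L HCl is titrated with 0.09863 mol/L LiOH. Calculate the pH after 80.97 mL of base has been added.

n(acid) = 0.2788 x 0.02115 = 0.005897 mol; n(LiOH) added = 0.09863 x 0.08097 = 0.007986 mol.
Base is in excess by 0.007986 - 0.005897 = 0.002089 mol in a total volume of 0.1021 L.
[OH^-] = 0.002089/0.1021 = 0.02046 M, so pOH = 1.69 and pH = 14.00 - 1.69 = 12.31.

12.31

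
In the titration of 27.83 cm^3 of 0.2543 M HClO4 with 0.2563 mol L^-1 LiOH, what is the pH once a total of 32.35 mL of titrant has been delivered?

n(acid) = 0.2543 x 0.02783 = 0.007077 mol; n(LiOH) added = 0.2563 x 0.03235 = 0.008291 mol.
Base is in excess by 0.008291 - 0.007077 = 0.001214 mol in a total volume of 0.06018 L.
[OH^-] = 0.001214/0.06018 = 0.02018 M, so pOH = 1.70 and pH = 14.00 - 1.70 = 12.30.

12.30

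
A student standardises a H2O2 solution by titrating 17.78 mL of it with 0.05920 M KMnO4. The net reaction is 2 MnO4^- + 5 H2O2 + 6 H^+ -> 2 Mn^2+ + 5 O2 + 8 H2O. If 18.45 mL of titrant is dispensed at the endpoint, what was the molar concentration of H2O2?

n(KMnO4) = 0.05920 x 0.01845 = 0.001092 mol.
From the balanced equation, 2 mol KMnO4 reacts with 5 mol H2O2, so n(H2O2) = 0.001092 x 5/2 = 0.002731 mol.
[H2O2] = 0.002731 / 0.01778 L = 0.154 M.

0.154 M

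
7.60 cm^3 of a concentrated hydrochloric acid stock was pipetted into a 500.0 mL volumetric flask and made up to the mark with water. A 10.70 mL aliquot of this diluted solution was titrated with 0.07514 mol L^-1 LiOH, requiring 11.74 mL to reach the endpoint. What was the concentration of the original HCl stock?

5.42 M

n(LiOH) = 0.07514 x 0.01174 = 0.0008821 mol.
n(HCl) in the aliquot = 0.0008821 mol.
[diluted HCl] = 0.0008821 / 0.01070 = 0.08244 M.
Dilution factor = 500.0/7.600 = 65.79, so [stock] = 0.08244 x 65.79 = 5.42 M.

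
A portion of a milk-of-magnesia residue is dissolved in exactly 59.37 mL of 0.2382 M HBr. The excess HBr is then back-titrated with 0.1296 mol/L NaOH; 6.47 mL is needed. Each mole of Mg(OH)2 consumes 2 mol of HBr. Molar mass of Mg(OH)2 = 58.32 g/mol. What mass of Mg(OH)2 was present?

Total n(HBr) added = 0.2382 x 0.05937 = 0.01414 mol.
n(NaOH) used = 0.1296 x 0.006470 = 0.0008385 mol, which equals the excess n(HBr).
So n(HBr) consumed by the sample = 0.01414 - 0.0008385 = 0.01330 mol.
n(Mg(OH)2) = 0.01330 / 2 = 0.006652 mol.
mass = 0.006652 mol x 58.32 g/mol = 0.388 g.

0.388 g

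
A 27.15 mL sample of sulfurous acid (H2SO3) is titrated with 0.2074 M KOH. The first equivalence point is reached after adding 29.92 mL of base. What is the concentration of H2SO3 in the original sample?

n(KOH) = 0.2074 x 0.02992 = 0.006205 mol.
At the first equivalence point, 1 mol OH^- react per mol H2SO3, so n(H2SO3) = 0.006205 / 1 = 0.006205 mol.
[H2SO3] = 0.006205 / 0.02715 L = 0.229 M.

0.229 M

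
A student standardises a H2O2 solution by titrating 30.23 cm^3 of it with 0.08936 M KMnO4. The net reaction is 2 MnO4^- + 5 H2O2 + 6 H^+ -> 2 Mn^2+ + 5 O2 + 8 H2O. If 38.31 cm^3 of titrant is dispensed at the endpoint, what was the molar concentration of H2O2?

n(KMnO4) = 0.08936 x 0.03831 = 0.003423 mol.
From the balanced equation, 2 mol KMnO4 reacts with 5 mol H2O2, so n(H2O2) = 0.003423 x 5/2 = 0.008558 mol.
[H2O2] = 0.008558 / 0.03023 L = 0.283 M.

0.283 M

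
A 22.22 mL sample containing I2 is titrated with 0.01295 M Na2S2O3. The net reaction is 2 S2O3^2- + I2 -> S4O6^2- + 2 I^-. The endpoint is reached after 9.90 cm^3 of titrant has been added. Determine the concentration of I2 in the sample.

n(Na2S2O3) = 0.01295 x 0.009900 = 0.0001282 mol.
From the balanced equation, 2 mol Na2S2O3 reacts with 1 mol I2, so n(I2) = 0.0001282 x 1/2 = 6.410e-5 mol.
[I2] = 6.410e-5 / 0.02222 L = 0.00288 M.

0.00288 M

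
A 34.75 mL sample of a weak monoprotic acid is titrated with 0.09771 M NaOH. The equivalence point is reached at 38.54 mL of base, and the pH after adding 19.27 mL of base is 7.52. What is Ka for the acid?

3.0 x 10^-8

19.27 mL is half of the equivalence volume, so this is the half-equivalence point where [HA] = [A^-].
At half-equivalence pH = pKa, so pKa = 7.52.
Ka = 10^(-7.52) = 3.0 x 10^-8.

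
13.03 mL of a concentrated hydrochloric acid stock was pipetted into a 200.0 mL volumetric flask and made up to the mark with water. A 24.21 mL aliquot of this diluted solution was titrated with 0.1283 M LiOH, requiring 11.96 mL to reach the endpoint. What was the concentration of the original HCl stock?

n(LiOH) = 0.1283 x 0.01196 = 0.001534 mol.
n(HCl) in the aliquot = 0.001534 mol.
[diluted HCl] = 0.001534 / 0.02421 = 0.06338 M.
Dilution factor = 200.0/13.03 = 15.35, so [stock] = 0.06338 x 15.35 = 0.973 M.

0.973 M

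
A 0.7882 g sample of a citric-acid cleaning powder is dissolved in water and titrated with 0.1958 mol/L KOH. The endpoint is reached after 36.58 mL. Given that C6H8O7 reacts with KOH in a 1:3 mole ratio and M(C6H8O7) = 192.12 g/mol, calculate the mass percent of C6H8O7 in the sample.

58.2%

n(KOH) = 0.1958 x 0.03658 = 0.007162 mol.
n(C6H8O7) = 0.007162 / 3 = 0.002387 mol.
mass of C6H8O7 = 0.002387 x 192.12 = 0.4587 g.
% purity = 0.4587 / 0.7882 x 100 = 58.2%.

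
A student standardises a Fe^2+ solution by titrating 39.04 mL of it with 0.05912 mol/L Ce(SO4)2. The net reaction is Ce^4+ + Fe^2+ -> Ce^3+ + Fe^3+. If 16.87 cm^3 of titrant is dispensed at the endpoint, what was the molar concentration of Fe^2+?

n(Ce(SO4)2) = 0.05912 x 0.01687 = 0.0009974 mol.
From the balanced equation, 1 mol Ce(SO4)2 reacts with 1 mol Fe^2+, so n(Fe^2+) = 0.0009974 x 1/1 = 0.0009974 mol.
[Fe^2+] = 0.0009974 / 0.03904 L = 0.0255 M.

0.0255 M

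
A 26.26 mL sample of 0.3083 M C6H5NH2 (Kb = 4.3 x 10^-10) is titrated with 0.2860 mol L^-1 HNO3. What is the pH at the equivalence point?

2.73

n(C6H5NH2) = 0.3083 x 0.02626 = 0.008096 mol; V(HNO3) at equivalence = 0.008096/0.2860 = 0.02831 L.
At equivalence the base is fully converted to C6H5NH3+; total volume = 0.05457 L, so [C6H5NH3+] = 0.008096/0.05457 = 0.1484 M.
Ka(C6H5NH3+) = Kw/Kb = 1.0e-14 / 4.3 x 10^-10 = 2.33e-5.
[H^+] = sqrt(Ka x [C6H5NH3+]) = sqrt(2.33e-5 x 0.1484) = 0.00186 M.
pH = -log(0.00186) = 2.73.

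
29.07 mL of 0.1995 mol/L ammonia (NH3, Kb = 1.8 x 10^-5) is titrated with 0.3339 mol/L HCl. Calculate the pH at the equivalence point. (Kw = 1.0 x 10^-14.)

n(NH3) = 0.1995 x 0.02907 = 0.005799 mol; V(HCl) at equivalence = 0.005799/0.3339 = 0.01737 L.
At equivalence the base is fully converted to NH4+; total volume = 0.04644 L, so [NH4+] = 0.005799/0.04644 = 0.1249 M.
Ka(NH4+) = Kw/Kb = 1.0e-14 / 1.8 x 10^-5 = 5.56e-10.
[H^+] = sqrt(Ka x [NH4+]) = sqrt(5.56e-10 x 0.1249) = 8.33e-6 M.
pH = -log(8.33e-6) = 5.08.

5.08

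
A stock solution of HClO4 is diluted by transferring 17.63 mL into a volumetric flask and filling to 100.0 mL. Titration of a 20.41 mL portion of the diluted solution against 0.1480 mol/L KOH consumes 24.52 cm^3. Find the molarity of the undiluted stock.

1.01 M

n(KOH) = 0.1480 x 0.02452 = 0.003629 mol.
n(HClO4) in the aliquot = 0.003629 mol.
[diluted HClO4] = 0.003629 / 0.02041 = 0.1778 M.
Dilution factor = 100.0/17.63 = 5.672, so [stock] = 0.1778 x 5.672 = 1.01 M.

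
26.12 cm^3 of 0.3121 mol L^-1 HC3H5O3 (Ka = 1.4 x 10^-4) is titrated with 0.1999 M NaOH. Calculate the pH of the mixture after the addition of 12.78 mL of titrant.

Initial n(HC3H5O3) = 0.3121 x 0.02612 = 0.008152 mol.
n(NaOH) added = 0.1999 x 0.01278 = 0.002555 mol, converting that many moles of HC3H5O3 to C3H5O3-.
Remaining n(HC3H5O3) = 0.005597 mol; n(C3H5O3-) = 0.002555 mol.
By Henderson-Hasselbalch, pH = pKa + log([A^-]/[HA]) = 3.85 + log(0.002555/0.005597) = 3.85 + (-0.34) = 3.51.

3.51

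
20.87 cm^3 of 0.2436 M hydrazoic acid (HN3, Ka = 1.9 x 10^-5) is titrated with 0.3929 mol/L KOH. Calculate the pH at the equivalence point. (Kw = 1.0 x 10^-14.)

8.95

n(HN3) = 0.2436 x 0.02087 = 0.005084 mol; V(KOH) at equivalence = 0.005084/0.3929 = 0.01294 L.
At equivalence all the acid is converted to N3-; total volume = 0.02087 + 0.01294 = 0.03381 L, so [N3-] = 0.005084/0.03381 = 0.1504 M.
Kb = Kw/Ka = 1.0e-14 / 1.9 x 10^-5 = 5.26e-10.
[OH^-] = sqrt(Kb x [N3-]) = sqrt(5.26e-10 x 0.1504) = 8.90e-6 M.
pOH = 5.05, so pH = 14.00 - 5.05 = 8.95.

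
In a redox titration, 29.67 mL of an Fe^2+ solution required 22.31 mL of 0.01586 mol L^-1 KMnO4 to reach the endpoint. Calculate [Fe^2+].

n(KMnO4) = 0.01586 x 0.02231 = 0.0003538 mol.
From the balanced equation, 1 mol KMnO4 reacts with 5 mol Fe^2+, so n(Fe^2+) = 0.0003538 x 5/1 = 0.001769 mol.
[Fe^2+] = 0.001769 / 0.02967 L = 0.0596 M.

0.0596 M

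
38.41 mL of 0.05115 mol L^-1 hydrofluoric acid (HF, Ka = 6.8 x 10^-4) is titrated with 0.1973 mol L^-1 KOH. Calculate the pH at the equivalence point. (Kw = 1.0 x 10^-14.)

n(HF) = 0.05115 x 0.03841 = 0.001965 mol; V(KOH) at equivalence = 0.001965/0.1973 = 0.009958 L.
At equivalence all the acid is converted to F-; total volume = 0.03841 + 0.009958 = 0.04837 L, so [F-] = 0.001965/0.04837 = 0.04062 M.
Kb = Kw/Ka = 1.0e-14 / 6.8 x 10^-4 = 1.47e-11.
[OH^-] = sqrt(Kb x [F-]) = sqrt(1.47e-11 x 0.04062) = 7.73e-7 M.
pOH = 6.11, so pH = 14.00 - 6.11 = 7.89.

7.89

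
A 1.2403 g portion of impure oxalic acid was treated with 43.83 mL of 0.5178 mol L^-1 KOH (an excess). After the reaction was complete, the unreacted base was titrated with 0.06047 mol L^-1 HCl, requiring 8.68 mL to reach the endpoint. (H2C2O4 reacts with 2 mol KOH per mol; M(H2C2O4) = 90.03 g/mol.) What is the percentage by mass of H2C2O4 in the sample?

80.5%

Total n(KOH) added = 0.5178 x 0.04383 = 0.02270 mol.
n(HCl) used = 0.06047 x 0.008680 = 0.0005249 mol, which equals the excess n(KOH).
So n(KOH) consumed by the sample = 0.02270 - 0.0005249 = 0.02217 mol.
n(H2C2O4) = 0.02217 / 2 = 0.01109 mol.
mass H2C2O4 = 0.01109 x 90.03 = 0.9980 g, so %H2C2O4 = 0.9980/1.2403 x 100 = 80.5%.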